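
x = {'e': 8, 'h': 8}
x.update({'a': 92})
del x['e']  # {'h': 8, 'a': 92}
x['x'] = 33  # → {'h': 8, 'a': 92, 'x': 33}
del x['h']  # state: {'a': 92, 'x': 33}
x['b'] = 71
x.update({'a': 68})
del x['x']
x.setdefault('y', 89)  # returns 89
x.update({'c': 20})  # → {'a': 68, 'b': 71, 'y': 89, 'c': 20}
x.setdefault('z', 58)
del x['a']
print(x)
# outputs {'b': 71, 'y': 89, 'c': 20, 'z': 58}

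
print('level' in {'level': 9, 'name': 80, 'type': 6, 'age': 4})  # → True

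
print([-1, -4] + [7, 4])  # [-1, -4, 7, 4]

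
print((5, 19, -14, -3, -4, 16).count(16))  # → 1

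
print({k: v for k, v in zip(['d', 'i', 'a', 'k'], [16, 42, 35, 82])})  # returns {'d': 16, 'i': 42, 'a': 35, 'k': 82}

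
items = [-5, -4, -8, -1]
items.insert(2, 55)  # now [-5, -4, 55, -8, -1]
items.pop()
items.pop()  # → -8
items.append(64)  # [-5, -4, 55, 64]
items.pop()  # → 64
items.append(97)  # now [-5, -4, 55, 97]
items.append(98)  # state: [-5, -4, 55, 97, 98]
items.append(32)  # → [-5, -4, 55, 97, 98, 32]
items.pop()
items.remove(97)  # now [-5, -4, 55, 98]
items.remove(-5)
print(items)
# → [-4, 55, 98]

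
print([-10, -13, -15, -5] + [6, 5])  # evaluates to [-10, -13, -15, -5, 6, 5]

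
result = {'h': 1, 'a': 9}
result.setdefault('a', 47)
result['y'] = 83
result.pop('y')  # 83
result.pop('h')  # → 1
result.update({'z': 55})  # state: {'a': 9, 'z': 55}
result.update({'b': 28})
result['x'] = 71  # {'a': 9, 'z': 55, 'b': 28, 'x': 71}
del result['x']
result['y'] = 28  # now {'a': 9, 'z': 55, 'b': 28, 'y': 28}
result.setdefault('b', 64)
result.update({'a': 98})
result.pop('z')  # 55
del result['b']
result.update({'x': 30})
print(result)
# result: {'a': 98, 'y': 28, 'x': 30}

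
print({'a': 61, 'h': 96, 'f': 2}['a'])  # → 61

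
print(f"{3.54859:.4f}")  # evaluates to 3.5486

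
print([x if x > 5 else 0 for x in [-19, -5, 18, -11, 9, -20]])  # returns [0, 0, 18, 0, 9, 0]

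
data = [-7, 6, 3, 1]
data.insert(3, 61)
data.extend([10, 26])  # [-7, 6, 3, 61, 1, 10, 26]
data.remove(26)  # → [-7, 6, 3, 61, 1, 10]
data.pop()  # 10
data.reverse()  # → [1, 61, 3, 6, -7]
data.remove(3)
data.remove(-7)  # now [1, 61, 6]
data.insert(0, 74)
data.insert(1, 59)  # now [74, 59, 1, 61, 6]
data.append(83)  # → [74, 59, 1, 61, 6, 83]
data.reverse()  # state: [83, 6, 61, 1, 59, 74]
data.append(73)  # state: [83, 6, 61, 1, 59, 74, 73]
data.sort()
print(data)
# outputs [1, 6, 59, 61, 73, 74, 83]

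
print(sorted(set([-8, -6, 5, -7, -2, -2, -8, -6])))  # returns [-8, -7, -6, -2, 5]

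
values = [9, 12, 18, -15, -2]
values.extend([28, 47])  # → [9, 12, 18, -15, -2, 28, 47]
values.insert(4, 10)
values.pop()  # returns 47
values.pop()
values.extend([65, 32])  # [9, 12, 18, -15, 10, -2, 65, 32]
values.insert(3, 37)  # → [9, 12, 18, 37, -15, 10, -2, 65, 32]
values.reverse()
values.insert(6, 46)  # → [32, 65, -2, 10, -15, 37, 46, 18, 12, 9]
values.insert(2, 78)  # [32, 65, 78, -2, 10, -15, 37, 46, 18, 12, 9]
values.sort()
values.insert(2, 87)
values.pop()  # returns 78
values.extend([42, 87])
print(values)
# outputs [-15, -2, 87, 9, 10, 12, 18, 32, 37, 46, 65, 42, 87]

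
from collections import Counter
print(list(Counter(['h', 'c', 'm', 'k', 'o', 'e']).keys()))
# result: ['h', 'c', 'm', 'k', 'o', 'e']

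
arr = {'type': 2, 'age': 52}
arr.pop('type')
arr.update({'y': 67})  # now {'age': 52, 'y': 67}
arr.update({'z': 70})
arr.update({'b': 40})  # {'age': 52, 'y': 67, 'z': 70, 'b': 40}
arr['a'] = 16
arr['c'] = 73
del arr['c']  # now {'age': 52, 'y': 67, 'z': 70, 'b': 40, 'a': 16}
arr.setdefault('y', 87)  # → 67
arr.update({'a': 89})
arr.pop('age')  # 52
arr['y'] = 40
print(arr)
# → {'y': 40, 'z': 70, 'b': 40, 'a': 89}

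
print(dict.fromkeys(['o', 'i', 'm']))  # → {'o': None, 'i': None, 'm': None}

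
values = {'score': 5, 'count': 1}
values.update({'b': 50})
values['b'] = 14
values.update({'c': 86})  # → {'score': 5, 'count': 1, 'b': 14, 'c': 86}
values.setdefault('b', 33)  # 14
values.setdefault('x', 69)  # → 69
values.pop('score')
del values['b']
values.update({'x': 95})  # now {'count': 1, 'c': 86, 'x': 95}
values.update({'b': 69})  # {'count': 1, 'c': 86, 'x': 95, 'b': 69}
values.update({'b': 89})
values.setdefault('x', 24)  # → 95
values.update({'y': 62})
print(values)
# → {'count': 1, 'c': 86, 'x': 95, 'b': 89, 'y': 62}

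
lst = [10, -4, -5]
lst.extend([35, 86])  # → [10, -4, -5, 35, 86]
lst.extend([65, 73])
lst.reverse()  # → [73, 65, 86, 35, -5, -4, 10]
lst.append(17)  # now [73, 65, 86, 35, -5, -4, 10, 17]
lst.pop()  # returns 17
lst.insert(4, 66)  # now [73, 65, 86, 35, 66, -5, -4, 10]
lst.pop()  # 10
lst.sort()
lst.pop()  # 86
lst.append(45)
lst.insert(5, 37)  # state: [-5, -4, 35, 65, 66, 37, 73, 45]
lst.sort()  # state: [-5, -4, 35, 37, 45, 65, 66, 73]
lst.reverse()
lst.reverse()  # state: [-5, -4, 35, 37, 45, 65, 66, 73]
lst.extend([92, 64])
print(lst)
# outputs [-5, -4, 35, 37, 45, 65, 66, 73, 92, 64]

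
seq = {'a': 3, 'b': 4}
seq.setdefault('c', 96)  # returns 96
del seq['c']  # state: {'a': 3, 'b': 4}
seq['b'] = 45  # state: {'a': 3, 'b': 45}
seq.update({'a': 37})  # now {'a': 37, 'b': 45}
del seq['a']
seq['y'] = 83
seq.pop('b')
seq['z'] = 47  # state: {'y': 83, 'z': 47}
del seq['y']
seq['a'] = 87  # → {'z': 47, 'a': 87}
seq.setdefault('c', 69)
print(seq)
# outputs {'z': 47, 'a': 87, 'c': 69}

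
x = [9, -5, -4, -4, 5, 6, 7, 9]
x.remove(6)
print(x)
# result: [9, -5, -4, -4, 5, 7, 9]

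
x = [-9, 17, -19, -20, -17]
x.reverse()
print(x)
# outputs [-17, -20, -19, 17, -9]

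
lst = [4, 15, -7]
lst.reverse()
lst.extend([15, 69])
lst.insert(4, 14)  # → [-7, 15, 4, 15, 14, 69]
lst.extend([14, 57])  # [-7, 15, 4, 15, 14, 69, 14, 57]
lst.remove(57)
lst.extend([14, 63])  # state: [-7, 15, 4, 15, 14, 69, 14, 14, 63]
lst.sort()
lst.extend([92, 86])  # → [-7, 4, 14, 14, 14, 15, 15, 63, 69, 92, 86]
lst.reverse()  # [86, 92, 69, 63, 15, 15, 14, 14, 14, 4, -7]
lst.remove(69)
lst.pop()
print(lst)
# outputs [86, 92, 63, 15, 15, 14, 14, 14, 4]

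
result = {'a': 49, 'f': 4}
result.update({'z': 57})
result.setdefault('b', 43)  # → 43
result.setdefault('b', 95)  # 43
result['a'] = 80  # {'a': 80, 'f': 4, 'z': 57, 'b': 43}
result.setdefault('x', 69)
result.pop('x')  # 69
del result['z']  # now {'a': 80, 'f': 4, 'b': 43}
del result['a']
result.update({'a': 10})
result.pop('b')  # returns 43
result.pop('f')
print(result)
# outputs {'a': 10}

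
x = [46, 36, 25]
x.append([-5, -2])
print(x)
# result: [46, 36, 25, [-5, -2]]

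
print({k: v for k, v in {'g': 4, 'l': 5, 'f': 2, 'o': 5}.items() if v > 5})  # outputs {}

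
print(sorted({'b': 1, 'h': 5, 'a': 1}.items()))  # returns [('a', 1), ('b', 1), ('h', 5)]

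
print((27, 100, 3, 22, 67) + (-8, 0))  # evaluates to (27, 100, 3, 22, 67, -8, 0)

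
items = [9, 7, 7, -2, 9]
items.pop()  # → 9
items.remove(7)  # [9, 7, -2]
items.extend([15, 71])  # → [9, 7, -2, 15, 71]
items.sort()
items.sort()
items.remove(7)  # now [-2, 9, 15, 71]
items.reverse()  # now [71, 15, 9, -2]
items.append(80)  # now [71, 15, 9, -2, 80]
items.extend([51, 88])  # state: [71, 15, 9, -2, 80, 51, 88]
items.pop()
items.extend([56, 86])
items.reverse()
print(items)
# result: [86, 56, 51, 80, -2, 9, 15, 71]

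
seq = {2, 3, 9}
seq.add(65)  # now {2, 3, 9, 65}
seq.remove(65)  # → {2, 3, 9}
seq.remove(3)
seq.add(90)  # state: {2, 9, 90}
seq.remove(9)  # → {2, 90}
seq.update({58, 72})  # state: {2, 58, 72, 90}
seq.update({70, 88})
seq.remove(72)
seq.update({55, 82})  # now {2, 55, 58, 70, 82, 88, 90}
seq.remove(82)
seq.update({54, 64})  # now {2, 54, 55, 58, 64, 70, 88, 90}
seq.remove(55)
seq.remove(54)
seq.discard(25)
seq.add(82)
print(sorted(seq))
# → [2, 58, 64, 70, 82, 88, 90]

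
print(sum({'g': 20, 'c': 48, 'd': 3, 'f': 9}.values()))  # 80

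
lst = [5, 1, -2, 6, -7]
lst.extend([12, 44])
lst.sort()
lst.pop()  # 44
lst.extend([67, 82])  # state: [-7, -2, 1, 5, 6, 12, 67, 82]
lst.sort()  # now [-7, -2, 1, 5, 6, 12, 67, 82]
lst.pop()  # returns 82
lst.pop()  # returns 67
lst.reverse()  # [12, 6, 5, 1, -2, -7]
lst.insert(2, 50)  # [12, 6, 50, 5, 1, -2, -7]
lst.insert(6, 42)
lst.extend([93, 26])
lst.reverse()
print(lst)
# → [26, 93, -7, 42, -2, 1, 5, 50, 6, 12]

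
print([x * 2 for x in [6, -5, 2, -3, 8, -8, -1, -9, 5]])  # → [12, -10, 4, -6, 16, -16, -2, -18, 10]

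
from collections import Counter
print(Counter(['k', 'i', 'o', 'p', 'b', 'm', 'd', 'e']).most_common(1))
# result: [('k', 1)]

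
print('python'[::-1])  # nohtyp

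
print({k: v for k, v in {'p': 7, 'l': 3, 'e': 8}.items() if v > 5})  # {'p': 7, 'e': 8}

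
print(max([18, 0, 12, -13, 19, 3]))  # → 19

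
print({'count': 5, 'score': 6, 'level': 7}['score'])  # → 6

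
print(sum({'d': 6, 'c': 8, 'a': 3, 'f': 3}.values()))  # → 20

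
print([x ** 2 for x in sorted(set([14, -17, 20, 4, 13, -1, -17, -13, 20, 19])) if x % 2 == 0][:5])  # [16, 196, 400]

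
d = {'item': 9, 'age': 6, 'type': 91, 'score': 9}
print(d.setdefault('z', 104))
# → 104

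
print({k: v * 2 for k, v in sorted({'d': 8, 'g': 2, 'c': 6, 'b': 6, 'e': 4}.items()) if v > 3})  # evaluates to {'b': 12, 'c': 12, 'd': 16, 'e': 8}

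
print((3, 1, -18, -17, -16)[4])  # -16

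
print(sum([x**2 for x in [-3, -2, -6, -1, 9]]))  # 131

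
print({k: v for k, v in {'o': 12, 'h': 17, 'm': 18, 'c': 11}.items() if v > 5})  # {'o': 12, 'h': 17, 'm': 18, 'c': 11}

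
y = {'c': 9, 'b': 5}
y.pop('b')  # 5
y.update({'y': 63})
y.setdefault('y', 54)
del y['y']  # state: {'c': 9}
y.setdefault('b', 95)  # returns 95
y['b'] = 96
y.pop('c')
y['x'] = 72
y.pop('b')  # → 96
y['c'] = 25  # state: {'x': 72, 'c': 25}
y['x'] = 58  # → {'x': 58, 'c': 25}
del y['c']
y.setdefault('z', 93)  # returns 93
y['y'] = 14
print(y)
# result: {'x': 58, 'z': 93, 'y': 14}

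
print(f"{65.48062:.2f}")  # 65.48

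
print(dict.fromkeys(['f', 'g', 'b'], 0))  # {'f': 0, 'g': 0, 'b': 0}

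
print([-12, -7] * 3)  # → [-12, -7, -12, -7, -12, -7]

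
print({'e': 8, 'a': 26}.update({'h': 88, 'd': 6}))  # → None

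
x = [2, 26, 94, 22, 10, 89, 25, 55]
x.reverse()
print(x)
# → [55, 25, 89, 10, 22, 94, 26, 2]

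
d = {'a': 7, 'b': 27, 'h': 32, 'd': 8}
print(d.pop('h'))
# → 32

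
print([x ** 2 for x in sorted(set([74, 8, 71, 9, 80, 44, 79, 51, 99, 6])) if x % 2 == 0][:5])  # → [36, 64, 1936, 5476, 6400]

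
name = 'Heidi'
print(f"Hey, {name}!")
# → Hey, Heidi!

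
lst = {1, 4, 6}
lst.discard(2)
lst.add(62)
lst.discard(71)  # {1, 4, 6, 62}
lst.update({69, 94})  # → {1, 4, 6, 62, 69, 94}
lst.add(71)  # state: {1, 4, 6, 62, 69, 71, 94}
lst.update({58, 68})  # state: {1, 4, 6, 58, 62, 68, 69, 71, 94}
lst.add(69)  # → {1, 4, 6, 58, 62, 68, 69, 71, 94}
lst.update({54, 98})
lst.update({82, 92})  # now {1, 4, 6, 54, 58, 62, 68, 69, 71, 82, 92, 94, 98}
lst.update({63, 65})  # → {1, 4, 6, 54, 58, 62, 63, 65, 68, 69, 71, 82, 92, 94, 98}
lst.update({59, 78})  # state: {1, 4, 6, 54, 58, 59, 62, 63, 65, 68, 69, 71, 78, 82, 92, 94, 98}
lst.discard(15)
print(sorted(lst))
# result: [1, 4, 6, 54, 58, 59, 62, 63, 65, 68, 69, 71, 78, 82, 92, 94, 98]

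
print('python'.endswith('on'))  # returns True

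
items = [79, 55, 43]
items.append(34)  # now [79, 55, 43, 34]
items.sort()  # [34, 43, 55, 79]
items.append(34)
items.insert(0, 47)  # [47, 34, 43, 55, 79, 34]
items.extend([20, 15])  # [47, 34, 43, 55, 79, 34, 20, 15]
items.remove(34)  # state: [47, 43, 55, 79, 34, 20, 15]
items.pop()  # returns 15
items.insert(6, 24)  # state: [47, 43, 55, 79, 34, 20, 24]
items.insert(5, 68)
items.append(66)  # [47, 43, 55, 79, 34, 68, 20, 24, 66]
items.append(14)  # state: [47, 43, 55, 79, 34, 68, 20, 24, 66, 14]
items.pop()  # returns 14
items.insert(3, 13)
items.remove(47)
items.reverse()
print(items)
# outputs [66, 24, 20, 68, 34, 79, 13, 55, 43]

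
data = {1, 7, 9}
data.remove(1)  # {7, 9}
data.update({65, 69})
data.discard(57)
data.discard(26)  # {7, 9, 65, 69}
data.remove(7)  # {9, 65, 69}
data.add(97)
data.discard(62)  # {9, 65, 69, 97}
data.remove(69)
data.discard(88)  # {9, 65, 97}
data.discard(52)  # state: {9, 65, 97}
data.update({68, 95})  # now {9, 65, 68, 95, 97}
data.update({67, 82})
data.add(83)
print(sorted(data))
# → [9, 65, 67, 68, 82, 83, 95, 97]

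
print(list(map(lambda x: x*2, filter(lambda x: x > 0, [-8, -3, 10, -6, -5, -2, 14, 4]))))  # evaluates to [20, 28, 8]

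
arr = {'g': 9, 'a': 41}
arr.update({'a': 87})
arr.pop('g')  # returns 9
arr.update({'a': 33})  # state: {'a': 33}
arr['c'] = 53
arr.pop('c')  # 53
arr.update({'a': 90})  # {'a': 90}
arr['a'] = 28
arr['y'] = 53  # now {'a': 28, 'y': 53}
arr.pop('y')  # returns 53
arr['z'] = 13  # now {'a': 28, 'z': 13}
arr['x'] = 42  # {'a': 28, 'z': 13, 'x': 42}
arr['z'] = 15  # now {'a': 28, 'z': 15, 'x': 42}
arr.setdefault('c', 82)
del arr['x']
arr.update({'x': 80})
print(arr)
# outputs {'a': 28, 'z': 15, 'c': 82, 'x': 80}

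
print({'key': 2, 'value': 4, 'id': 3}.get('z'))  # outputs None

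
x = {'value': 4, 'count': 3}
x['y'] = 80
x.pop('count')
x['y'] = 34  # {'value': 4, 'y': 34}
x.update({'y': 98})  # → {'value': 4, 'y': 98}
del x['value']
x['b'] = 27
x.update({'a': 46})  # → {'y': 98, 'b': 27, 'a': 46}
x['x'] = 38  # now {'y': 98, 'b': 27, 'a': 46, 'x': 38}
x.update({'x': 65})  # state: {'y': 98, 'b': 27, 'a': 46, 'x': 65}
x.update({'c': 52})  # {'y': 98, 'b': 27, 'a': 46, 'x': 65, 'c': 52}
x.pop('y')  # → 98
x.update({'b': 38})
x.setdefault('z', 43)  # 43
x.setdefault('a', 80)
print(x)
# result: {'b': 38, 'a': 46, 'x': 65, 'c': 52, 'z': 43}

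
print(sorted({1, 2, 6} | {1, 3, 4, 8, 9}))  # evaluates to [1, 2, 3, 4, 6, 8, 9]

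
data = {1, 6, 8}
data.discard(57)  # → {1, 6, 8}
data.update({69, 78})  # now {1, 6, 8, 69, 78}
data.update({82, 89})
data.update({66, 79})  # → {1, 6, 8, 66, 69, 78, 79, 82, 89}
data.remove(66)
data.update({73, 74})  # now {1, 6, 8, 69, 73, 74, 78, 79, 82, 89}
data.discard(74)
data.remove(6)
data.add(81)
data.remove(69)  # {1, 8, 73, 78, 79, 81, 82, 89}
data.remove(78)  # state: {1, 8, 73, 79, 81, 82, 89}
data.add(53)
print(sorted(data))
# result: [1, 8, 53, 73, 79, 81, 82, 89]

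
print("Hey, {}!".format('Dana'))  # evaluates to Hey, Dana!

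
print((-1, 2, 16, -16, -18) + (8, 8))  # (-1, 2, 16, -16, -18, 8, 8)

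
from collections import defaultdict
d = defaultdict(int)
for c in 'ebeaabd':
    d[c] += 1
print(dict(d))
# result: {'e': 2, 'b': 2, 'a': 2, 'd': 1}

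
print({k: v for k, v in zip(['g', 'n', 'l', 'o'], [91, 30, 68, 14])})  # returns {'g': 91, 'n': 30, 'l': 68, 'o': 14}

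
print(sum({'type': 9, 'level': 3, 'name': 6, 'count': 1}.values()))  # 19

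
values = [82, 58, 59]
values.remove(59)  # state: [82, 58]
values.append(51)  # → [82, 58, 51]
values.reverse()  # [51, 58, 82]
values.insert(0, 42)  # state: [42, 51, 58, 82]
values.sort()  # [42, 51, 58, 82]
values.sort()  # [42, 51, 58, 82]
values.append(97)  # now [42, 51, 58, 82, 97]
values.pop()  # 97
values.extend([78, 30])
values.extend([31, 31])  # [42, 51, 58, 82, 78, 30, 31, 31]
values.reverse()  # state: [31, 31, 30, 78, 82, 58, 51, 42]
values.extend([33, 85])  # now [31, 31, 30, 78, 82, 58, 51, 42, 33, 85]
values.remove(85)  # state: [31, 31, 30, 78, 82, 58, 51, 42, 33]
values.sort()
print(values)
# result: [30, 31, 31, 33, 42, 51, 58, 78, 82]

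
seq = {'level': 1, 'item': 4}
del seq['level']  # {'item': 4}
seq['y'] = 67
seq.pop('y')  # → 67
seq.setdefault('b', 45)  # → 45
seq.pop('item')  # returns 4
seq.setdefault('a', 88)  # 88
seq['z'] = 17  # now {'b': 45, 'a': 88, 'z': 17}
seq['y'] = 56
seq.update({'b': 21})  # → {'b': 21, 'a': 88, 'z': 17, 'y': 56}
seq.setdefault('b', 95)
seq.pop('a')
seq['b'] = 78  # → {'b': 78, 'z': 17, 'y': 56}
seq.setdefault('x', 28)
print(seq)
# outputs {'b': 78, 'z': 17, 'y': 56, 'x': 28}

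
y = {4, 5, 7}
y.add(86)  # {4, 5, 7, 86}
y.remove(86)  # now {4, 5, 7}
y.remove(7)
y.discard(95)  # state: {4, 5}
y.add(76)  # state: {4, 5, 76}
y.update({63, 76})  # {4, 5, 63, 76}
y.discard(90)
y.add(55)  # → {4, 5, 55, 63, 76}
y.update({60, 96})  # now {4, 5, 55, 60, 63, 76, 96}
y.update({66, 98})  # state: {4, 5, 55, 60, 63, 66, 76, 96, 98}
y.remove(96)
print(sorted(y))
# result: [4, 5, 55, 60, 63, 66, 76, 98]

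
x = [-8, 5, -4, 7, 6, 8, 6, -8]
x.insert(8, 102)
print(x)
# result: [-8, 5, -4, 7, 6, 8, 6, -8, 102]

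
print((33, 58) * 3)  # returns (33, 58, 33, 58, 33, 58)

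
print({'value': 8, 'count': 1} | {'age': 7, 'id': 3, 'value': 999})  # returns {'value': 999, 'count': 1, 'age': 7, 'id': 3}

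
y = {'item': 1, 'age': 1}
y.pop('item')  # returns 1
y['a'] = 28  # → {'age': 1, 'a': 28}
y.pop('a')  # 28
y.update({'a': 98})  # {'age': 1, 'a': 98}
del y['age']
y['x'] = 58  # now {'a': 98, 'x': 58}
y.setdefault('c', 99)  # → 99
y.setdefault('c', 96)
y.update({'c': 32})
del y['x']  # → {'a': 98, 'c': 32}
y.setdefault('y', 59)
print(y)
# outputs {'a': 98, 'c': 32, 'y': 59}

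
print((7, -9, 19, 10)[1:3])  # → (-9, 19)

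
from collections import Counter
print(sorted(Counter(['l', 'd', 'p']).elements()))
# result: ['d', 'l', 'p']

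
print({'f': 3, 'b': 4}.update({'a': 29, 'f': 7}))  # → None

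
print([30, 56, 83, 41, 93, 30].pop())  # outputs 30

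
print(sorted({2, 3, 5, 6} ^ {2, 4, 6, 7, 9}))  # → [3, 4, 5, 7, 9]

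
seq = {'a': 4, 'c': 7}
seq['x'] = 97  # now {'a': 4, 'c': 7, 'x': 97}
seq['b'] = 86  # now {'a': 4, 'c': 7, 'x': 97, 'b': 86}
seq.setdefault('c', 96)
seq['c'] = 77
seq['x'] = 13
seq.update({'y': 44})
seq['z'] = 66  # {'a': 4, 'c': 77, 'x': 13, 'b': 86, 'y': 44, 'z': 66}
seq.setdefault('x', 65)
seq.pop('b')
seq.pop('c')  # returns 77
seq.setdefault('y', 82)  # 44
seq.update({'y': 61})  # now {'a': 4, 'x': 13, 'y': 61, 'z': 66}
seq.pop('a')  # 4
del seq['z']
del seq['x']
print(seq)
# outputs {'y': 61}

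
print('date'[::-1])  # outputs etad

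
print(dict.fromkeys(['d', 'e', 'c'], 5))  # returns {'d': 5, 'e': 5, 'c': 5}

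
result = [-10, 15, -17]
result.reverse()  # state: [-17, 15, -10]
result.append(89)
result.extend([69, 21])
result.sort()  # [-17, -10, 15, 21, 69, 89]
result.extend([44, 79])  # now [-17, -10, 15, 21, 69, 89, 44, 79]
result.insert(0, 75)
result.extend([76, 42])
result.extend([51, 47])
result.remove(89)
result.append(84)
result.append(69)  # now [75, -17, -10, 15, 21, 69, 44, 79, 76, 42, 51, 47, 84, 69]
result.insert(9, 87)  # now [75, -17, -10, 15, 21, 69, 44, 79, 76, 87, 42, 51, 47, 84, 69]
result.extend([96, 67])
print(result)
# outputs [75, -17, -10, 15, 21, 69, 44, 79, 76, 87, 42, 51, 47, 84, 69, 96, 67]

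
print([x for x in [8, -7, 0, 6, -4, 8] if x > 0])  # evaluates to [8, 6, 8]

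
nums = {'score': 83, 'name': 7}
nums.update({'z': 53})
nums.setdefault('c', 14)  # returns 14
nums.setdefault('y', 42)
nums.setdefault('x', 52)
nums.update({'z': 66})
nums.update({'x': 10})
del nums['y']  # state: {'score': 83, 'name': 7, 'z': 66, 'c': 14, 'x': 10}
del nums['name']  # {'score': 83, 'z': 66, 'c': 14, 'x': 10}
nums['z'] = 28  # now {'score': 83, 'z': 28, 'c': 14, 'x': 10}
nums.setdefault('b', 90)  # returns 90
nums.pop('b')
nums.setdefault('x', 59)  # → 10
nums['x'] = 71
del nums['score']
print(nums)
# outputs {'z': 28, 'c': 14, 'x': 71}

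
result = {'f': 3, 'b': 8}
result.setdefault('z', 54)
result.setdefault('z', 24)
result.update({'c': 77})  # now {'f': 3, 'b': 8, 'z': 54, 'c': 77}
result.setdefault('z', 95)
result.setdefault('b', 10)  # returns 8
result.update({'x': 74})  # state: {'f': 3, 'b': 8, 'z': 54, 'c': 77, 'x': 74}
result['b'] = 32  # {'f': 3, 'b': 32, 'z': 54, 'c': 77, 'x': 74}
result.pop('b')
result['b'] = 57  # {'f': 3, 'z': 54, 'c': 77, 'x': 74, 'b': 57}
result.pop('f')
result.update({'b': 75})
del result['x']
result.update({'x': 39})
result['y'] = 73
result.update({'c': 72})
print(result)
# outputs {'z': 54, 'c': 72, 'b': 75, 'x': 39, 'y': 73}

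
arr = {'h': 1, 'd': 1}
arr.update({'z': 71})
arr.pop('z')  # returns 71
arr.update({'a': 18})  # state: {'h': 1, 'd': 1, 'a': 18}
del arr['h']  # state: {'d': 1, 'a': 18}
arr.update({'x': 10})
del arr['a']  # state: {'d': 1, 'x': 10}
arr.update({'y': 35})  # {'d': 1, 'x': 10, 'y': 35}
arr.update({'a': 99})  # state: {'d': 1, 'x': 10, 'y': 35, 'a': 99}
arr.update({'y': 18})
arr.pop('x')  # 10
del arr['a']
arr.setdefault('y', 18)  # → 18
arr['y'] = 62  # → {'d': 1, 'y': 62}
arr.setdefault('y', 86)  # 62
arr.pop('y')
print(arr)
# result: {'d': 1}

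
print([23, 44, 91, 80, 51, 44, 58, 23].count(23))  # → 2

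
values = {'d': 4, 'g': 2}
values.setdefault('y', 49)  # 49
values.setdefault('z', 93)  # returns 93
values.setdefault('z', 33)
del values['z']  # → {'d': 4, 'g': 2, 'y': 49}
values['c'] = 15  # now {'d': 4, 'g': 2, 'y': 49, 'c': 15}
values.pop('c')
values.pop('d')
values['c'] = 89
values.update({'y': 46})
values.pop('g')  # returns 2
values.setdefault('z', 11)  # 11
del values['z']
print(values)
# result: {'y': 46, 'c': 89}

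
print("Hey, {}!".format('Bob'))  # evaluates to Hey, Bob!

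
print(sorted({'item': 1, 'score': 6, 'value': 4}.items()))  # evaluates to [('item', 1), ('score', 6), ('value', 4)]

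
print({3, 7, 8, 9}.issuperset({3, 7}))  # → True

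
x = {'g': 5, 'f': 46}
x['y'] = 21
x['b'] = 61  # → {'g': 5, 'f': 46, 'y': 21, 'b': 61}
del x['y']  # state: {'g': 5, 'f': 46, 'b': 61}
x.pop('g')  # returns 5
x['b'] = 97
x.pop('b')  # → 97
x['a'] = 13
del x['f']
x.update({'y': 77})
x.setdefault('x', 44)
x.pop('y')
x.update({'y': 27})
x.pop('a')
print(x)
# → {'x': 44, 'y': 27}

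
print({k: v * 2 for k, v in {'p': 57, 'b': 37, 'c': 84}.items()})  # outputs {'p': 114, 'b': 74, 'c': 168}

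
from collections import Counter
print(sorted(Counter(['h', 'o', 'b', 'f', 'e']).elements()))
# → ['b', 'e', 'f', 'h', 'o']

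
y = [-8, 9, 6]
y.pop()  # 6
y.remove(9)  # [-8]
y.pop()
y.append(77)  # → [77]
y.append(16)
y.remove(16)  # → [77]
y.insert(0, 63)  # [63, 77]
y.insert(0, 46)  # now [46, 63, 77]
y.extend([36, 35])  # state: [46, 63, 77, 36, 35]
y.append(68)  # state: [46, 63, 77, 36, 35, 68]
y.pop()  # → 68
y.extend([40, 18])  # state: [46, 63, 77, 36, 35, 40, 18]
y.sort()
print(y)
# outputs [18, 35, 36, 40, 46, 63, 77]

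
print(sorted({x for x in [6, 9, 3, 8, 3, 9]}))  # [3, 6, 8, 9]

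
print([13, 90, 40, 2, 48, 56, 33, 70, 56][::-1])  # [56, 70, 33, 56, 48, 2, 40, 90, 13]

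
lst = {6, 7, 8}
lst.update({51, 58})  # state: {6, 7, 8, 51, 58}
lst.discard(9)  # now {6, 7, 8, 51, 58}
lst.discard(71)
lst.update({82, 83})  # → {6, 7, 8, 51, 58, 82, 83}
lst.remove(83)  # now {6, 7, 8, 51, 58, 82}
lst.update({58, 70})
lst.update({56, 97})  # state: {6, 7, 8, 51, 56, 58, 70, 82, 97}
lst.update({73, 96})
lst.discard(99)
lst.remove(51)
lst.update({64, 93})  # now {6, 7, 8, 56, 58, 64, 70, 73, 82, 93, 96, 97}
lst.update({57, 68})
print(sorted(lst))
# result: [6, 7, 8, 56, 57, 58, 64, 68, 70, 73, 82, 93, 96, 97]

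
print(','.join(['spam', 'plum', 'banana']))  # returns spam,plum,banana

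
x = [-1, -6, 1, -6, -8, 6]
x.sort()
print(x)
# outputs [-8, -6, -6, -1, 1, 6]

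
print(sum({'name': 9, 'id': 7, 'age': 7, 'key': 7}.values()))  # 30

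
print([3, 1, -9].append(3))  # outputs None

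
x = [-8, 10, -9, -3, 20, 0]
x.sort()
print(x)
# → [-9, -8, -3, 0, 10, 20]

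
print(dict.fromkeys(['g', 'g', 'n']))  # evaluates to {'g': None, 'n': None}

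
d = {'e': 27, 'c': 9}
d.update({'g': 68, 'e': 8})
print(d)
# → {'e': 8, 'c': 9, 'g': 68}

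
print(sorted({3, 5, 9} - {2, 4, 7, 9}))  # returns [3, 5]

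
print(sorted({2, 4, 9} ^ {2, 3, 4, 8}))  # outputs [3, 8, 9]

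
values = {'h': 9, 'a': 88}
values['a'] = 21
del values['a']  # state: {'h': 9}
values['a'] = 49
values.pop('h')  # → 9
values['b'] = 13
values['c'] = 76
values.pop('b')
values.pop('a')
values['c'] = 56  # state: {'c': 56}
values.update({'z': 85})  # {'c': 56, 'z': 85}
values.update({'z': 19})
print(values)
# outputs {'c': 56, 'z': 19}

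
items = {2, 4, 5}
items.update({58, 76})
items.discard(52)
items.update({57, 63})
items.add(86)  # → {2, 4, 5, 57, 58, 63, 76, 86}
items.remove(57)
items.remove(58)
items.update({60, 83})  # {2, 4, 5, 60, 63, 76, 83, 86}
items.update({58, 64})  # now {2, 4, 5, 58, 60, 63, 64, 76, 83, 86}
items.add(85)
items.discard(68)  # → {2, 4, 5, 58, 60, 63, 64, 76, 83, 85, 86}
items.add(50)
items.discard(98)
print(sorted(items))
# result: [2, 4, 5, 50, 58, 60, 63, 64, 76, 83, 85, 86]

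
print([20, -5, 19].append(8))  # None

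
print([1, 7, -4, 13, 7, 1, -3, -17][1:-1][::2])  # [7, 13, 1]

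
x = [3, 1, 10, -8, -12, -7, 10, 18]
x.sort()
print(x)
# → [-12, -8, -7, 1, 3, 10, 10, 18]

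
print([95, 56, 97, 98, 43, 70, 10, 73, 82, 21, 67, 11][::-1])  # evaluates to [11, 67, 21, 82, 73, 10, 70, 43, 98, 97, 56, 95]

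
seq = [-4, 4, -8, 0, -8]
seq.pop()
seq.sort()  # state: [-8, -4, 0, 4]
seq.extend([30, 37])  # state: [-8, -4, 0, 4, 30, 37]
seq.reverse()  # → [37, 30, 4, 0, -4, -8]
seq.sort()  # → [-8, -4, 0, 4, 30, 37]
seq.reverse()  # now [37, 30, 4, 0, -4, -8]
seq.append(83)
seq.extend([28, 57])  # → [37, 30, 4, 0, -4, -8, 83, 28, 57]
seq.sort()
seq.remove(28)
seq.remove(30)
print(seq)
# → [-8, -4, 0, 4, 37, 57, 83]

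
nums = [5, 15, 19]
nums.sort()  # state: [5, 15, 19]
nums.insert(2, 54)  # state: [5, 15, 54, 19]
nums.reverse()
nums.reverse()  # [5, 15, 54, 19]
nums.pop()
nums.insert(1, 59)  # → [5, 59, 15, 54]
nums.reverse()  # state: [54, 15, 59, 5]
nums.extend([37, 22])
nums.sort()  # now [5, 15, 22, 37, 54, 59]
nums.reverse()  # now [59, 54, 37, 22, 15, 5]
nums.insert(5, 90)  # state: [59, 54, 37, 22, 15, 90, 5]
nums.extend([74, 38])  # [59, 54, 37, 22, 15, 90, 5, 74, 38]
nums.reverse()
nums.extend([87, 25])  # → [38, 74, 5, 90, 15, 22, 37, 54, 59, 87, 25]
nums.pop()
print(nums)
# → [38, 74, 5, 90, 15, 22, 37, 54, 59, 87]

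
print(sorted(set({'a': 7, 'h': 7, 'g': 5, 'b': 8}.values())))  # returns [5, 7, 8]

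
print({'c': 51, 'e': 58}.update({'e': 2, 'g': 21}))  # None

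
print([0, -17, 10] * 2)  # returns [0, -17, 10, 0, -17, 10]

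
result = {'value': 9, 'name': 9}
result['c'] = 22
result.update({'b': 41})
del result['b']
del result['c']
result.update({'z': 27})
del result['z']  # {'value': 9, 'name': 9}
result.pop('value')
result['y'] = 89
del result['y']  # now {'name': 9}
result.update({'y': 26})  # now {'name': 9, 'y': 26}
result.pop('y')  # 26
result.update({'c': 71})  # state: {'name': 9, 'c': 71}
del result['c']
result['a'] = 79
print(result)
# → {'name': 9, 'a': 79}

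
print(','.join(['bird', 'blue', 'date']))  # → bird,blue,date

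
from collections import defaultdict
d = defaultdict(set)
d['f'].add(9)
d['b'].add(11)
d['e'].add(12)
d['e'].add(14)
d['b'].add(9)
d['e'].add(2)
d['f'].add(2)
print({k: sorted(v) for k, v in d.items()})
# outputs {'f': [2, 9], 'b': [9, 11], 'e': [2, 12, 14]}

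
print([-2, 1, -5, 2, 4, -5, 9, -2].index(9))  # 6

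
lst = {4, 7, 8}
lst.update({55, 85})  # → {4, 7, 8, 55, 85}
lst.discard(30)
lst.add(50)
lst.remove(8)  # {4, 7, 50, 55, 85}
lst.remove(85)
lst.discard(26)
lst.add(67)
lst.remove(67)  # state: {4, 7, 50, 55}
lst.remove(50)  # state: {4, 7, 55}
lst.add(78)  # {4, 7, 55, 78}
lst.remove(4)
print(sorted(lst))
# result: [7, 55, 78]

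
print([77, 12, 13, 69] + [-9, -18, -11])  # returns [77, 12, 13, 69, -9, -18, -11]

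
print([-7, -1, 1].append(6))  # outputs None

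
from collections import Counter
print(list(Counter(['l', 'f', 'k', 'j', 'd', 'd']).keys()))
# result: ['l', 'f', 'k', 'j', 'd']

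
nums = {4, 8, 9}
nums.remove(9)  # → {4, 8}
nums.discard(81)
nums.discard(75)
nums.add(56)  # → {4, 8, 56}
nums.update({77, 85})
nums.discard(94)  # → {4, 8, 56, 77, 85}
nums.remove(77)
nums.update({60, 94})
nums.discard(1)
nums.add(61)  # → {4, 8, 56, 60, 61, 85, 94}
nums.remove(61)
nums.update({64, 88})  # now {4, 8, 56, 60, 64, 85, 88, 94}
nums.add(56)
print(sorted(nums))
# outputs [4, 8, 56, 60, 64, 85, 88, 94]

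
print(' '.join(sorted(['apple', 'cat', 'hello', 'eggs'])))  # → apple cat eggs hello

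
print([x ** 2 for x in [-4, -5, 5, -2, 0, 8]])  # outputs [16, 25, 25, 4, 0, 64]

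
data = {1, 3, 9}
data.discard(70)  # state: {1, 3, 9}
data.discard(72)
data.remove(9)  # {1, 3}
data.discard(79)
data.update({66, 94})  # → {1, 3, 66, 94}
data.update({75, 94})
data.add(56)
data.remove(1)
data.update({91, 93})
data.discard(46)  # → {3, 56, 66, 75, 91, 93, 94}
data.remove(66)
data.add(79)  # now {3, 56, 75, 79, 91, 93, 94}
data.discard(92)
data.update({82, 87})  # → {3, 56, 75, 79, 82, 87, 91, 93, 94}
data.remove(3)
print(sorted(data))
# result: [56, 75, 79, 82, 87, 91, 93, 94]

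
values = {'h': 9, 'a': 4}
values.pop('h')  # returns 9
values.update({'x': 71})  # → {'a': 4, 'x': 71}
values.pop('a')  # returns 4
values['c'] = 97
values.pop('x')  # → 71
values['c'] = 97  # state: {'c': 97}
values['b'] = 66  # {'c': 97, 'b': 66}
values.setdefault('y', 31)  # 31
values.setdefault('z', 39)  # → 39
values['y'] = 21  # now {'c': 97, 'b': 66, 'y': 21, 'z': 39}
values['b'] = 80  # {'c': 97, 'b': 80, 'y': 21, 'z': 39}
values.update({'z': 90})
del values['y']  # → {'c': 97, 'b': 80, 'z': 90}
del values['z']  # {'c': 97, 'b': 80}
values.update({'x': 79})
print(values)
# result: {'c': 97, 'b': 80, 'x': 79}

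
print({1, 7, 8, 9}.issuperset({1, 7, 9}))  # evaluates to True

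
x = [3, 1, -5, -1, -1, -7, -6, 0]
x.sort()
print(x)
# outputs [-7, -6, -5, -1, -1, 0, 1, 3]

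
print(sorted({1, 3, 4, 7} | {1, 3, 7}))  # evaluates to [1, 3, 4, 7]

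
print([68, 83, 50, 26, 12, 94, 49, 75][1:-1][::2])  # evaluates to [83, 26, 94]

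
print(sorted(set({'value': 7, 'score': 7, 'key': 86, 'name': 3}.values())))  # [3, 7, 86]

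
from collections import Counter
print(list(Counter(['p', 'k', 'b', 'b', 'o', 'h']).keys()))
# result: ['p', 'k', 'b', 'o', 'h']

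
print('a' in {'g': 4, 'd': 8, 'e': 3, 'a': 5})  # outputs True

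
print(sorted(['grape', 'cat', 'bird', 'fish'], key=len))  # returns ['cat', 'bird', 'fish', 'grape']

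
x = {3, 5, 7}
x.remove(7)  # {3, 5}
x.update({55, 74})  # {3, 5, 55, 74}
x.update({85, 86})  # {3, 5, 55, 74, 85, 86}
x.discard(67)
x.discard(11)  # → {3, 5, 55, 74, 85, 86}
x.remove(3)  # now {5, 55, 74, 85, 86}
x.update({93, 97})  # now {5, 55, 74, 85, 86, 93, 97}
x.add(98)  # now {5, 55, 74, 85, 86, 93, 97, 98}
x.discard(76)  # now {5, 55, 74, 85, 86, 93, 97, 98}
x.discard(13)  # {5, 55, 74, 85, 86, 93, 97, 98}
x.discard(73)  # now {5, 55, 74, 85, 86, 93, 97, 98}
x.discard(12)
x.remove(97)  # {5, 55, 74, 85, 86, 93, 98}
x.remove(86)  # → {5, 55, 74, 85, 93, 98}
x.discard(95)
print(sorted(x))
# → [5, 55, 74, 85, 93, 98]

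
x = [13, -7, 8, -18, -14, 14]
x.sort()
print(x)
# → [-18, -14, -7, 8, 13, 14]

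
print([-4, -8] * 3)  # [-4, -8, -4, -8, -4, -8]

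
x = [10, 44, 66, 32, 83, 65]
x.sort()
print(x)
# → [10, 32, 44, 65, 66, 83]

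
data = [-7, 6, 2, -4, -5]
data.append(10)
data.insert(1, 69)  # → [-7, 69, 6, 2, -4, -5, 10]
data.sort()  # [-7, -5, -4, 2, 6, 10, 69]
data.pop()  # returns 69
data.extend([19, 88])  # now [-7, -5, -4, 2, 6, 10, 19, 88]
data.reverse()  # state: [88, 19, 10, 6, 2, -4, -5, -7]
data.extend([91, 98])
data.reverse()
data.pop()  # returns 88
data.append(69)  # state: [98, 91, -7, -5, -4, 2, 6, 10, 19, 69]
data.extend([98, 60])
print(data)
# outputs [98, 91, -7, -5, -4, 2, 6, 10, 19, 69, 98, 60]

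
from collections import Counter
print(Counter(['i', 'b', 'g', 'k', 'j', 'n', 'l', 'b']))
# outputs Counter({'b': 2, 'i': 1, 'g': 1, 'k': 1, 'j': 1, 'n': 1, 'l': 1})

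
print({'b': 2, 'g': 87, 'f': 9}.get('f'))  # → 9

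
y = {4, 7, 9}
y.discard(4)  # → {7, 9}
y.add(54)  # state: {7, 9, 54}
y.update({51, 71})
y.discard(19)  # {7, 9, 51, 54, 71}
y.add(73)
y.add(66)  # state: {7, 9, 51, 54, 66, 71, 73}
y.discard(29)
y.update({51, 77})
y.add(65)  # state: {7, 9, 51, 54, 65, 66, 71, 73, 77}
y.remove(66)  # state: {7, 9, 51, 54, 65, 71, 73, 77}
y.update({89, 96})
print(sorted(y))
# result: [7, 9, 51, 54, 65, 71, 73, 77, 89, 96]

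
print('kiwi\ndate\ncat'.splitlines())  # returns ['kiwi', 'date', 'cat']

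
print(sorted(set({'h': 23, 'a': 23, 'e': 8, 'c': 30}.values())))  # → [8, 23, 30]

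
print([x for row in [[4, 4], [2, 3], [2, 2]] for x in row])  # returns [4, 4, 2, 3, 2, 2]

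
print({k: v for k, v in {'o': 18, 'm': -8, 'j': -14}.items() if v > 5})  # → {'o': 18}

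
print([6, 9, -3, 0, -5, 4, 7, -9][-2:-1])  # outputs [7]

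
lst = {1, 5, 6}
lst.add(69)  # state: {1, 5, 6, 69}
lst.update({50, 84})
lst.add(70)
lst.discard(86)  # {1, 5, 6, 50, 69, 70, 84}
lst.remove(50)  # {1, 5, 6, 69, 70, 84}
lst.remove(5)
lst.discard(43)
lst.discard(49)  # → {1, 6, 69, 70, 84}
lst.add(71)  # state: {1, 6, 69, 70, 71, 84}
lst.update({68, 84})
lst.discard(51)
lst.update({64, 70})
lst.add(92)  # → {1, 6, 64, 68, 69, 70, 71, 84, 92}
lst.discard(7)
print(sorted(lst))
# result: [1, 6, 64, 68, 69, 70, 71, 84, 92]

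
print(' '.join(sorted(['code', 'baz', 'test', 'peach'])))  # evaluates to baz code peach test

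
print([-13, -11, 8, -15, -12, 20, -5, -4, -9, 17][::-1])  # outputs [17, -9, -4, -5, 20, -12, -15, 8, -11, -13]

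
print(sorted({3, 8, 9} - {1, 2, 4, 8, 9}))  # [3]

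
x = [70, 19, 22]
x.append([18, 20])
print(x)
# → [70, 19, 22, [18, 20]]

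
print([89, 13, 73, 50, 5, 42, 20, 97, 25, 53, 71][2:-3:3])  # [73, 42]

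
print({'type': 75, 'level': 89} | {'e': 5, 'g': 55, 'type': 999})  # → {'type': 999, 'level': 89, 'e': 5, 'g': 55}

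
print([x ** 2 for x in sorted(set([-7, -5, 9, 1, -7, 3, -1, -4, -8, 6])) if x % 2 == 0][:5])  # [64, 16, 36]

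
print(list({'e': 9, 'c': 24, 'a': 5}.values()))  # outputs [9, 24, 5]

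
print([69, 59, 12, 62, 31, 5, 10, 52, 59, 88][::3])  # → [69, 62, 10, 88]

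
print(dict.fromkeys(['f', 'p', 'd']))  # {'f': None, 'p': None, 'd': None}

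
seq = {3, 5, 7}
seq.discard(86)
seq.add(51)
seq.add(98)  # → {3, 5, 7, 51, 98}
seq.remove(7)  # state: {3, 5, 51, 98}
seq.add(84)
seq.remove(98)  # {3, 5, 51, 84}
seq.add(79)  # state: {3, 5, 51, 79, 84}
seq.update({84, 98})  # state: {3, 5, 51, 79, 84, 98}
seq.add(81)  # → {3, 5, 51, 79, 81, 84, 98}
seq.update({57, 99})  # {3, 5, 51, 57, 79, 81, 84, 98, 99}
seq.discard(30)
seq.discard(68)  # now {3, 5, 51, 57, 79, 81, 84, 98, 99}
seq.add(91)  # {3, 5, 51, 57, 79, 81, 84, 91, 98, 99}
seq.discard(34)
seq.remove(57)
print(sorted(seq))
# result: [3, 5, 51, 79, 81, 84, 91, 98, 99]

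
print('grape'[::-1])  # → eparg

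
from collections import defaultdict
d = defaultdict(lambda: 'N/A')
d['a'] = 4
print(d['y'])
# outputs N/A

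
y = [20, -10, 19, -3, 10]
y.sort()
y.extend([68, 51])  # [-10, -3, 10, 19, 20, 68, 51]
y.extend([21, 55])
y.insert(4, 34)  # [-10, -3, 10, 19, 34, 20, 68, 51, 21, 55]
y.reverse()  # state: [55, 21, 51, 68, 20, 34, 19, 10, -3, -10]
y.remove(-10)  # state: [55, 21, 51, 68, 20, 34, 19, 10, -3]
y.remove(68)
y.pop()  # -3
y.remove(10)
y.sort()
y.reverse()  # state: [55, 51, 34, 21, 20, 19]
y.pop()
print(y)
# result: [55, 51, 34, 21, 20]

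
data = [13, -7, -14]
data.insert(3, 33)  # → [13, -7, -14, 33]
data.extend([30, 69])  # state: [13, -7, -14, 33, 30, 69]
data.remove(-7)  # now [13, -14, 33, 30, 69]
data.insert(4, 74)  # [13, -14, 33, 30, 74, 69]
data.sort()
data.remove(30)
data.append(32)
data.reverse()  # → [32, 74, 69, 33, 13, -14]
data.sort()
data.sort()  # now [-14, 13, 32, 33, 69, 74]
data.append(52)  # [-14, 13, 32, 33, 69, 74, 52]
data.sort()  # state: [-14, 13, 32, 33, 52, 69, 74]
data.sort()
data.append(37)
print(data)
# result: [-14, 13, 32, 33, 52, 69, 74, 37]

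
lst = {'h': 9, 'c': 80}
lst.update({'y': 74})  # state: {'h': 9, 'c': 80, 'y': 74}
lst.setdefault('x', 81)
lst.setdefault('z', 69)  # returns 69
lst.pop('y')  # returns 74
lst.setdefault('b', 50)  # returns 50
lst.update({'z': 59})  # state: {'h': 9, 'c': 80, 'x': 81, 'z': 59, 'b': 50}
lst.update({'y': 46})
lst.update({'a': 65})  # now {'h': 9, 'c': 80, 'x': 81, 'z': 59, 'b': 50, 'y': 46, 'a': 65}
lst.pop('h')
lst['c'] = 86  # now {'c': 86, 'x': 81, 'z': 59, 'b': 50, 'y': 46, 'a': 65}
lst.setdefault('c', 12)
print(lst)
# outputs {'c': 86, 'x': 81, 'z': 59, 'b': 50, 'y': 46, 'a': 65}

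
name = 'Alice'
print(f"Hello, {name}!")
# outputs Hello, Alice!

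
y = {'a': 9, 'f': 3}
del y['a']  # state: {'f': 3}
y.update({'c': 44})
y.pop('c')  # 44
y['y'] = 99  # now {'f': 3, 'y': 99}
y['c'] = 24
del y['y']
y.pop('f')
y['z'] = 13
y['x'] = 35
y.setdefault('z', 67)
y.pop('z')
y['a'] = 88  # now {'c': 24, 'x': 35, 'a': 88}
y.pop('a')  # 88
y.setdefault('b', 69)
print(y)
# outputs {'c': 24, 'x': 35, 'b': 69}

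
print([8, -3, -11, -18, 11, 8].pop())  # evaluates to 8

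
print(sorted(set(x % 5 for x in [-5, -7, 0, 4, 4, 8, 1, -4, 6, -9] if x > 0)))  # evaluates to [1, 3, 4]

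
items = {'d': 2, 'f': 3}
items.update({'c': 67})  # {'d': 2, 'f': 3, 'c': 67}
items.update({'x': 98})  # {'d': 2, 'f': 3, 'c': 67, 'x': 98}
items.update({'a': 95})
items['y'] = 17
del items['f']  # {'d': 2, 'c': 67, 'x': 98, 'a': 95, 'y': 17}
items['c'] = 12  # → {'d': 2, 'c': 12, 'x': 98, 'a': 95, 'y': 17}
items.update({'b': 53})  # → {'d': 2, 'c': 12, 'x': 98, 'a': 95, 'y': 17, 'b': 53}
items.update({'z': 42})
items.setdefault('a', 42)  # 95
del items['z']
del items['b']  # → {'d': 2, 'c': 12, 'x': 98, 'a': 95, 'y': 17}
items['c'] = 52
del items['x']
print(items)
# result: {'d': 2, 'c': 52, 'a': 95, 'y': 17}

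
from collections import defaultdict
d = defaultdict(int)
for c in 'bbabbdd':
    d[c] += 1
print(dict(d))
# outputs {'b': 4, 'a': 1, 'd': 2}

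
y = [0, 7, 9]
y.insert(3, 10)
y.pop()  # 10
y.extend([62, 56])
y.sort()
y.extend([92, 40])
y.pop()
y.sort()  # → [0, 7, 9, 56, 62, 92]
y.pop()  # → 92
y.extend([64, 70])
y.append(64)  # [0, 7, 9, 56, 62, 64, 70, 64]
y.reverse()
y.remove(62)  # [64, 70, 64, 56, 9, 7, 0]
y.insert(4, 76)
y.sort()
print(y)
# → [0, 7, 9, 56, 64, 64, 70, 76]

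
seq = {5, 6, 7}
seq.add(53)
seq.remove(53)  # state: {5, 6, 7}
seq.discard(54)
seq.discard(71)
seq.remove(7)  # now {5, 6}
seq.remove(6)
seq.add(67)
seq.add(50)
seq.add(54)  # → {5, 50, 54, 67}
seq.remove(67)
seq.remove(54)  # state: {5, 50}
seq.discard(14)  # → {5, 50}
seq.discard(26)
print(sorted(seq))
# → [5, 50]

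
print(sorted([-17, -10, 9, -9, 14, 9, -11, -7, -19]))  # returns [-19, -17, -11, -10, -9, -7, 9, 9, 14]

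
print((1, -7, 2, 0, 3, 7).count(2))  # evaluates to 1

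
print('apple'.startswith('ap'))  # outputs True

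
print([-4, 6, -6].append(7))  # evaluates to None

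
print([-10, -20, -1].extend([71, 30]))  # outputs None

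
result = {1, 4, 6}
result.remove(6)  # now {1, 4}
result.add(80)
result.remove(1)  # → {4, 80}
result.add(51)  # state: {4, 51, 80}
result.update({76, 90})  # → {4, 51, 76, 80, 90}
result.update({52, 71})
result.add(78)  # {4, 51, 52, 71, 76, 78, 80, 90}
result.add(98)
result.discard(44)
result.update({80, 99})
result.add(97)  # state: {4, 51, 52, 71, 76, 78, 80, 90, 97, 98, 99}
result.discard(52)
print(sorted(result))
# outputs [4, 51, 71, 76, 78, 80, 90, 97, 98, 99]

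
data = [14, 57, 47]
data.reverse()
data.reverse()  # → [14, 57, 47]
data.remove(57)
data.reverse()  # [47, 14]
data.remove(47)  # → [14]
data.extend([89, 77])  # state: [14, 89, 77]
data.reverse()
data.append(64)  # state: [77, 89, 14, 64]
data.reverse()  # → [64, 14, 89, 77]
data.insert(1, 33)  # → [64, 33, 14, 89, 77]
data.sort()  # [14, 33, 64, 77, 89]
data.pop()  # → 89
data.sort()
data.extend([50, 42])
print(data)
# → [14, 33, 64, 77, 50, 42]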